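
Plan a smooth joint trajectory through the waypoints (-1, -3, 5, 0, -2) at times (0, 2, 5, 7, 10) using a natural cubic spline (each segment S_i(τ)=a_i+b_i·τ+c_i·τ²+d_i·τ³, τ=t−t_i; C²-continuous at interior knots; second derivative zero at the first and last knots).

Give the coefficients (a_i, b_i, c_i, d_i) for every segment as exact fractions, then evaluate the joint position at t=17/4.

  seg 0: a=-1 b=-953/435 c=0 d=259/870
  seg 1: a=-3 b=601/435 c=259/145 d=-1772/3915
  seg 2: a=5 b=-53/435 c=-199/87 d=637/1160
  seg 3: a=0 b=-2333/870 c=1753/1740 d=-1753/15660
S(17/4) = 927/232

Δ: Δ0=-1, Δ1=8/3, Δ2=-5/2, Δ3=-2/3
row 1: diag=10, rhs=22; c'=3/10, d'=11/5
row 2: denom=10−3·3/10=91/10; d'=(-31−3·11/5)/(91/10)=-376/91
row 3: denom=10−2·20/91=870/91; d'=(11−2·-376/91)/(870/91)=1753/870
back: M3=1753/870
back: M2=-376/91−20/91·1753/870=-398/87
back: M1=11/5−3/10·-398/87=518/145
M: M0=0, M1=518/145, M2=-398/87, M3=1753/870, M4=0
seg 0: a=-1, c=M0/2=0, d=(M1−M0)/(6·2)=259/870, b=Δ0−h0·(2M0+M1)/6=-953/435
seg 1: a=-3, c=M1/2=259/145, d=(M2−M1)/(6·3)=-1772/3915, b=Δ1−h1·(2M1+M2)/6=601/435
seg 2: a=5, c=M2/2=-199/87, d=(M3−M2)/(6·2)=637/1160, b=Δ2−h2·(2M2+M3)/6=-53/435
seg 3: a=0, c=M3/2=1753/1740, d=(M4−M3)/(6·3)=-1753/15660, b=Δ3−h3·(2M3+M4)/6=-2333/870
t_q=17/4 → seg 1, τ=9/4; S=-3+601/435·τ+259/145·τ²+-1772/3915·τ³=927/232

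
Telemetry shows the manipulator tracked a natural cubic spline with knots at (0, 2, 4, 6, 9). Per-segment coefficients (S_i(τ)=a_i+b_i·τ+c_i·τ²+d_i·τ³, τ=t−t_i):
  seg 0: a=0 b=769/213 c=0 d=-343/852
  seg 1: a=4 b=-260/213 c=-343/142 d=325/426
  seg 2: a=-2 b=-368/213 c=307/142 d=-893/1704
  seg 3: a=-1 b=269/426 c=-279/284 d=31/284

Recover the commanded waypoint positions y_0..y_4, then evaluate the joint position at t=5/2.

y_0=0 y_1=4 y_2=-2 y_3=-1 y_4=-5
S(5/2) = 3273/1136

y_0 = S_0(0) = a_0 = 0
y_1 = S_1(0) = a_1 = 4
y_2 = S_2(0) = a_2 = -2
y_3 = S_3(0) = a_3 = -1
y_4 = S_3(3) = -5
t_q=5/2 is in segment 1 (τ=1/2); S_1(τ)=3273/1136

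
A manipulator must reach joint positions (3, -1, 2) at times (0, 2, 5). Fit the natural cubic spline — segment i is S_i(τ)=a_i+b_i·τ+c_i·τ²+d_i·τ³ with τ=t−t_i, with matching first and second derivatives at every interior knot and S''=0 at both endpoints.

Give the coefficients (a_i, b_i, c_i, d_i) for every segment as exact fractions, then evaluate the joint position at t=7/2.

  seg 0: a=3 b=-13/5 c=0 d=3/20
  seg 1: a=-1 b=-4/5 c=9/10 d=-1/10
S(7/2) = -41/80

Δ: Δ0=-2, Δ1=1
row 1: diag=10, rhs=18; c'=3/10, d'=9/5
back: M1=9/5
M: M0=0, M1=9/5, M2=0
seg 0: a=3, c=M0/2=0, d=(M1−M0)/(6·2)=3/20, b=Δ0−h0·(2M0+M1)/6=-13/5
seg 1: a=-1, c=M1/2=9/10, d=(M2−M1)/(6·3)=-1/10, b=Δ1−h1·(2M1+M2)/6=-4/5
t_q=7/2 → seg 1, τ=3/2; S=-1+-4/5·τ+9/10·τ²+-1/10·τ³=-41/80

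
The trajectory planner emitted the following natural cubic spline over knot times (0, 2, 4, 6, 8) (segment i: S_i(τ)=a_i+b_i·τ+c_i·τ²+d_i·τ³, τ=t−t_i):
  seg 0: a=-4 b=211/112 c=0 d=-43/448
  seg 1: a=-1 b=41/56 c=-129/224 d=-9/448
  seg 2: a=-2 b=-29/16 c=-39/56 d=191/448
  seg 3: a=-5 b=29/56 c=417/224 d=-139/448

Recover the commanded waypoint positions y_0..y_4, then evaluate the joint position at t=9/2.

y_0 = S_0(0) = a_0 = -4
y_1 = S_1(0) = a_1 = -1
y_2 = S_2(0) = a_2 = -2
y_3 = S_3(0) = a_3 = -5
y_4 = S_3(2) = 1
t_q=9/2 is in segment 2 (τ=1/2); S_2(τ)=-10849/3584

y_0=-4 y_1=-1 y_2=-2 y_3=-5 y_4=1
S(9/2) = -10849/3584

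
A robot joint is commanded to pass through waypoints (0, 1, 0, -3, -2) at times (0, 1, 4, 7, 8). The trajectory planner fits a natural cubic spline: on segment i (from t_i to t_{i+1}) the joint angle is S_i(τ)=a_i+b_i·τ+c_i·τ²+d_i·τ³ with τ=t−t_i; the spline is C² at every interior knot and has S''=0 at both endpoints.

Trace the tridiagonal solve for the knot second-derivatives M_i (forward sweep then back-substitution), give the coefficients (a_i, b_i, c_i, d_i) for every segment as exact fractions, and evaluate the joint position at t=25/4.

Δ: Δ0=1, Δ1=-1/3, Δ2=-1, Δ3=1
row 1: diag=8, rhs=-8; c'=3/8, d'=-1
row 2: denom=12−3·3/8=87/8; d'=(-4−3·-1)/(87/8)=-8/87
row 3: denom=8−3·8/29=208/29; d'=(12−3·-8/87)/(208/29)=89/52
back: M3=89/52
back: M2=-8/87−8/29·89/52=-22/39
back: M1=-1−3/8·-22/39=-41/52
M: M0=0, M1=-41/52, M2=-22/39, M3=89/52, M4=0
seg 0: a=0, c=M0/2=0, d=(M1−M0)/(6·1)=-41/312, b=Δ0−h0·(2M0+M1)/6=353/312
seg 1: a=1, c=M1/2=-41/104, d=(M2−M1)/(6·3)=35/2808, b=Δ1−h1·(2M1+M2)/6=115/156
seg 2: a=0, c=M2/2=-11/39, d=(M3−M2)/(6·3)=355/2808, b=Δ2−h2·(2M2+M3)/6=-31/24
seg 3: a=-3, c=M3/2=89/104, d=(M4−M3)/(6·1)=-89/312, b=Δ3−h3·(2M3+M4)/6=67/156
t_q=25/4 → seg 2, τ=9/4; S=0+-31/24·τ+-11/39·τ²+355/2808·τ³=-19263/6656

  seg 0: a=0 b=353/312 c=0 d=-41/312
  seg 1: a=1 b=115/156 c=-41/104 d=35/2808
  seg 2: a=0 b=-31/24 c=-11/39 d=355/2808
  seg 3: a=-3 b=67/156 c=89/104 d=-89/312
S(25/4) = -19263/6656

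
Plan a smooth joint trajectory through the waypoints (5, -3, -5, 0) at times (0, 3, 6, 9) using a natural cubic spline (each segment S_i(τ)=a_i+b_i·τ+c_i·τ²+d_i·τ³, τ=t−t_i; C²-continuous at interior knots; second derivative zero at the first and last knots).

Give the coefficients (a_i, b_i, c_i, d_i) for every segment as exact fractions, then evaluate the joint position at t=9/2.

Δ: Δ0=-8/3, Δ1=-2/3, Δ2=5/3
row 1: diag=12, rhs=12; c'=1/4, d'=1
row 2: denom=12−3·1/4=45/4; d'=(14−3·1)/(45/4)=44/45
back: M2=44/45
back: M1=1−1/4·44/45=34/45
M: M0=0, M1=34/45, M2=44/45, M3=0
seg 0: a=5, c=M0/2=0, d=(M1−M0)/(6·3)=17/405, b=Δ0−h0·(2M0+M1)/6=-137/45
seg 1: a=-3, c=M1/2=17/45, d=(M2−M1)/(6·3)=1/81, b=Δ1−h1·(2M1+M2)/6=-86/45
seg 2: a=-5, c=M2/2=22/45, d=(M3−M2)/(6·3)=-22/405, b=Δ2−h2·(2M2+M3)/6=31/45
t_q=9/2 → seg 1, τ=3/2; S=-3+-86/45·τ+17/45·τ²+1/81·τ³=-199/40

  seg 0: a=5 b=-137/45 c=0 d=17/405
  seg 1: a=-3 b=-86/45 c=17/45 d=1/81
  seg 2: a=-5 b=31/45 c=22/45 d=-22/405
S(9/2) = -199/40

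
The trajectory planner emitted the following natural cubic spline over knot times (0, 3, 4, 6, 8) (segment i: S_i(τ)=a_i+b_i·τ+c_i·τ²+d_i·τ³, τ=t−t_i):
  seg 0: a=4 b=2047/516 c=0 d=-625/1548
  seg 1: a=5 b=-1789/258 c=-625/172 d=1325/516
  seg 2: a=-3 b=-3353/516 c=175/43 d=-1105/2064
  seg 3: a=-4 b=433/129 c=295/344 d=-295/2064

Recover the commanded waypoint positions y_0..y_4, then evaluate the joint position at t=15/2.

y_0 = S_0(0) = a_0 = 4
y_1 = S_1(0) = a_1 = 5
y_2 = S_2(0) = a_2 = -3
y_3 = S_3(0) = a_3 = -4
y_4 = S_3(2) = 5
t_q=15/2 is in segment 3 (τ=3/2); S_3(τ)=13661/5504

y_0=4 y_1=5 y_2=-3 y_3=-4 y_4=5
S(15/2) = 13661/5504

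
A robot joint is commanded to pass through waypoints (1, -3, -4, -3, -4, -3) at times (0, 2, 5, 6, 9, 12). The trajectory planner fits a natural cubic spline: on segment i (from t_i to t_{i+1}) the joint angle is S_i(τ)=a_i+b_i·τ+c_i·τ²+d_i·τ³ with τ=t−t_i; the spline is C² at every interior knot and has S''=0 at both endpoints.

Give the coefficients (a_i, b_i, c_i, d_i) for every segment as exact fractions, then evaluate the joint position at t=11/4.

  seg 0: a=1 b=-1510/673 c=0 d=41/673
  seg 1: a=-3 b=-1018/673 c=246/673 d=167/18171
  seg 2: a=-4 b=625/673 c=905/2019 d=-761/2019
  seg 3: a=-3 b=1402/2019 c=-1378/2019 d=2059/18171
  seg 4: a=-4 b=-689/2019 c=227/673 d=-227/6057
S(11/4) = -169057/43072

Δ: Δ0=-2, Δ1=-1/3, Δ2=1, Δ3=-1/3, Δ4=1/3
row 1: diag=10, rhs=10; c'=3/10, d'=1
row 2: denom=8−3·3/10=71/10; d'=(8−3·1)/(71/10)=50/71
row 3: denom=8−1·10/71=558/71; d'=(-8−1·50/71)/(558/71)=-103/93
row 4: denom=12−3·71/186=673/62; d'=(4−3·-103/93)/(673/62)=454/673
back: M4=454/673
back: M3=-103/93−71/186·454/673=-2756/2019
back: M2=50/71−10/71·-2756/2019=1810/2019
back: M1=1−3/10·1810/2019=492/673
M: M0=0, M1=492/673, M2=1810/2019, M3=-2756/2019, M4=454/673, M5=0
seg 0: a=1, c=M0/2=0, d=(M1−M0)/(6·2)=41/673, b=Δ0−h0·(2M0+M1)/6=-1510/673
seg 1: a=-3, c=M1/2=246/673, d=(M2−M1)/(6·3)=167/18171, b=Δ1−h1·(2M1+M2)/6=-1018/673
seg 2: a=-4, c=M2/2=905/2019, d=(M3−M2)/(6·1)=-761/2019, b=Δ2−h2·(2M2+M3)/6=625/673
seg 3: a=-3, c=M3/2=-1378/2019, d=(M4−M3)/(6·3)=2059/18171, b=Δ3−h3·(2M3+M4)/6=1402/2019
seg 4: a=-4, c=M4/2=227/673, d=(M5−M4)/(6·3)=-227/6057, b=Δ4−h4·(2M4+M5)/6=-689/2019
t_q=11/4 → seg 1, τ=3/4; S=-3+-1018/673·τ+246/673·τ²+167/18171·τ³=-169057/43072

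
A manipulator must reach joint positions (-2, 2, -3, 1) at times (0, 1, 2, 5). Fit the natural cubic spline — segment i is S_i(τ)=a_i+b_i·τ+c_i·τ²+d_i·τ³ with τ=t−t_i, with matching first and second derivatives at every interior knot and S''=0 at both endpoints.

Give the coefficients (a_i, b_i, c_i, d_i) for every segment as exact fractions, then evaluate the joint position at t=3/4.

Δ: Δ0=4, Δ1=-5, Δ2=4/3
row 1: diag=4, rhs=-54; c'=1/4, d'=-27/2
row 2: denom=8−1·1/4=31/4; d'=(38−1·-27/2)/(31/4)=206/31
back: M2=206/31
back: M1=-27/2−1/4·206/31=-470/31
M: M0=0, M1=-470/31, M2=206/31, M3=0
seg 0: a=-2, c=M0/2=0, d=(M1−M0)/(6·1)=-235/93, b=Δ0−h0·(2M0+M1)/6=607/93
seg 1: a=2, c=M1/2=-235/31, d=(M2−M1)/(6·1)=338/93, b=Δ1−h1·(2M1+M2)/6=-98/93
seg 2: a=-3, c=M2/2=103/31, d=(M3−M2)/(6·3)=-103/279, b=Δ2−h2·(2M2+M3)/6=-494/93
t_q=3/4 → seg 0, τ=3/4; S=-2+607/93·τ+0·τ²+-235/93·τ³=3629/1984

  seg 0: a=-2 b=607/93 c=0 d=-235/93
  seg 1: a=2 b=-98/93 c=-235/31 d=338/93
  seg 2: a=-3 b=-494/93 c=103/31 d=-103/279
S(3/4) = 3629/1984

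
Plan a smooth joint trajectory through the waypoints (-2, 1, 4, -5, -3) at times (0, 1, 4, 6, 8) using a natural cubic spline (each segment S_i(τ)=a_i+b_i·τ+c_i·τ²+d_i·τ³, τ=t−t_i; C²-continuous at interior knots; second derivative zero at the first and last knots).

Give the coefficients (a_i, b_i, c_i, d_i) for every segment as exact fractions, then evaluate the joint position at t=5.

  seg 0: a=-2 b=1595/536 c=0 d=13/536
  seg 1: a=1 b=817/268 c=39/536 d=-135/536
  seg 2: a=4 b=-1777/536 c=-147/67 d=1717/2144
  seg 3: a=-5 b=-665/268 c=2799/1072 d=-933/2144
S(5) = -1519/2144

Δ: Δ0=3, Δ1=1, Δ2=-9/2, Δ3=1
row 1: diag=8, rhs=-12; c'=3/8, d'=-3/2
row 2: denom=10−3·3/8=71/8; d'=(-33−3·-3/2)/(71/8)=-228/71
row 3: denom=8−2·16/71=536/71; d'=(33−2·-228/71)/(536/71)=2799/536
back: M3=2799/536
back: M2=-228/71−16/71·2799/536=-294/67
back: M1=-3/2−3/8·-294/67=39/268
M: M0=0, M1=39/268, M2=-294/67, M3=2799/536, M4=0
seg 0: a=-2, c=M0/2=0, d=(M1−M0)/(6·1)=13/536, b=Δ0−h0·(2M0+M1)/6=1595/536
seg 1: a=1, c=M1/2=39/536, d=(M2−M1)/(6·3)=-135/536, b=Δ1−h1·(2M1+M2)/6=817/268
seg 2: a=4, c=M2/2=-147/67, d=(M3−M2)/(6·2)=1717/2144, b=Δ2−h2·(2M2+M3)/6=-1777/536
seg 3: a=-5, c=M3/2=2799/1072, d=(M4−M3)/(6·2)=-933/2144, b=Δ3−h3·(2M3+M4)/6=-665/268
t_q=5 → seg 2, τ=1; S=4+-1777/536·τ+-147/67·τ²+1717/2144·τ³=-1519/2144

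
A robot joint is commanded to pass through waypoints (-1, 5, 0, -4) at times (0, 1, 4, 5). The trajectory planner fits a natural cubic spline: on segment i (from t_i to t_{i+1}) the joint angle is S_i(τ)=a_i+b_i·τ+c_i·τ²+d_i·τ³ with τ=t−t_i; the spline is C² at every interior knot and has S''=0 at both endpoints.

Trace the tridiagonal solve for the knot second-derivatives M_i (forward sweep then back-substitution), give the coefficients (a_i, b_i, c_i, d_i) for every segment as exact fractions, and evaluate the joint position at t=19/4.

Δ: Δ0=6, Δ1=-5/3, Δ2=-4
row 1: diag=8, rhs=-46; c'=3/8, d'=-23/4
row 2: denom=8−3·3/8=55/8; d'=(-14−3·-23/4)/(55/8)=26/55
back: M2=26/55
back: M1=-23/4−3/8·26/55=-326/55
M: M0=0, M1=-326/55, M2=26/55, M3=0
seg 0: a=-1, c=M0/2=0, d=(M1−M0)/(6·1)=-163/165, b=Δ0−h0·(2M0+M1)/6=1153/165
seg 1: a=5, c=M1/2=-163/55, d=(M2−M1)/(6·3)=16/45, b=Δ1−h1·(2M1+M2)/6=664/165
seg 2: a=0, c=M2/2=13/55, d=(M3−M2)/(6·1)=-13/165, b=Δ2−h2·(2M2+M3)/6=-686/165
t_q=19/4 → seg 2, τ=3/4; S=0+-686/165·τ+13/55·τ²+-13/165·τ³=-2125/704

  seg 0: a=-1 b=1153/165 c=0 d=-163/165
  seg 1: a=5 b=664/165 c=-163/55 d=16/45
  seg 2: a=0 b=-686/165 c=13/55 d=-13/165
S(19/4) = -2125/704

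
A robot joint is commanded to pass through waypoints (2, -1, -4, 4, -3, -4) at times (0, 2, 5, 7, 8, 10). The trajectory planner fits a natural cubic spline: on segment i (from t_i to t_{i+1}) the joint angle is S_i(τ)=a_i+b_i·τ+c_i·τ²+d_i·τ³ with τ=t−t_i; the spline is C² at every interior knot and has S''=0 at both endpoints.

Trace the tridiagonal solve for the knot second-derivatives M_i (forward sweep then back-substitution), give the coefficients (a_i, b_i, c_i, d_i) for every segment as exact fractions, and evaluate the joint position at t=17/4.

  seg 0: a=2 b=-5647/5890 c=0 d=-797/5890
  seg 1: a=-1 b=-15211/5890 c=-2391/2945 d=7889/17670
  seg 2: a=-4 b=13549/2945 c=3777/1178 d=-10327/5890
  seg 3: a=4 b=-10643/2945 c=-43077/5890 d=23133/5890
  seg 4: a=-3 b=-38041/5890 c=13161/2945 d=-4387/5890
S(17/4) = -439937/75392

Δ: Δ0=-3/2, Δ1=-1, Δ2=4, Δ3=-7, Δ4=-1/2
row 1: diag=10, rhs=3; c'=3/10, d'=3/10
row 2: denom=10−3·3/10=91/10; d'=(30−3·3/10)/(91/10)=291/91
row 3: denom=6−2·20/91=506/91; d'=(-66−2·291/91)/(506/91)=-3294/253
row 4: denom=6−1·91/506=2945/506; d'=(39−1·-3294/253)/(2945/506)=26322/2945
back: M4=26322/2945
back: M3=-3294/253−91/506·26322/2945=-43077/2945
back: M2=291/91−20/91·-43077/2945=3777/589
back: M1=3/10−3/10·3777/589=-4782/2945
M: M0=0, M1=-4782/2945, M2=3777/589, M3=-43077/2945, M4=26322/2945, M5=0
seg 0: a=2, c=M0/2=0, d=(M1−M0)/(6·2)=-797/5890, b=Δ0−h0·(2M0+M1)/6=-5647/5890
seg 1: a=-1, c=M1/2=-2391/2945, d=(M2−M1)/(6·3)=7889/17670, b=Δ1−h1·(2M1+M2)/6=-15211/5890
seg 2: a=-4, c=M2/2=3777/1178, d=(M3−M2)/(6·2)=-10327/5890, b=Δ2−h2·(2M2+M3)/6=13549/2945
seg 3: a=4, c=M3/2=-43077/5890, d=(M4−M3)/(6·1)=23133/5890, b=Δ3−h3·(2M3+M4)/6=-10643/2945
seg 4: a=-3, c=M4/2=13161/2945, d=(M5−M4)/(6·2)=-4387/5890, b=Δ4−h4·(2M4+M5)/6=-38041/5890
t_q=17/4 → seg 1, τ=9/4; S=-1+-15211/5890·τ+-2391/2945·τ²+7889/17670·τ³=-439937/75392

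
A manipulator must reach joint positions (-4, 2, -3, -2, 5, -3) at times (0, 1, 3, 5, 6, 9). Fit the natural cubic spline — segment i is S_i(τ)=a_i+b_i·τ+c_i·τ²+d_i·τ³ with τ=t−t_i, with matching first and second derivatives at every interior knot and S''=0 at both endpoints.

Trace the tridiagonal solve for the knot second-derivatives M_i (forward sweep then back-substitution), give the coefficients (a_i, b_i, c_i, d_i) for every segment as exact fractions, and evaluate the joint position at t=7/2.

  seg 0: a=-4 b=21323/2814 c=0 d=-4439/2814
  seg 1: a=2 b=4003/1407 c=-4439/938 d=11593/11256
  seg 2: a=-3 b=-10483/2814 c=2715/1876 d=535/1608
  seg 3: a=-2 b=8521/1407 c=1615/469 d=-3517/1407
  seg 4: a=5 b=7660/1407 c=-1902/469 d=634/1407
S(7/2) = -133849/30016

Δ: Δ0=6, Δ1=-5/2, Δ2=1/2, Δ3=7, Δ4=-8/3
row 1: diag=6, rhs=-51; c'=1/3, d'=-17/2
row 2: denom=8−2·1/3=22/3; d'=(18−2·-17/2)/(22/3)=105/22
row 3: denom=6−2·3/11=60/11; d'=(39−2·105/22)/(60/11)=27/5
row 4: denom=8−1·11/60=469/60; d'=(-58−1·27/5)/(469/60)=-3804/469
back: M4=-3804/469
back: M3=27/5−11/60·-3804/469=3230/469
back: M2=105/22−3/11·3230/469=2715/938
back: M1=-17/2−1/3·2715/938=-4439/469
M: M0=0, M1=-4439/469, M2=2715/938, M3=3230/469, M4=-3804/469, M5=0
seg 0: a=-4, c=M0/2=0, d=(M1−M0)/(6·1)=-4439/2814, b=Δ0−h0·(2M0+M1)/6=21323/2814
seg 1: a=2, c=M1/2=-4439/938, d=(M2−M1)/(6·2)=11593/11256, b=Δ1−h1·(2M1+M2)/6=4003/1407
seg 2: a=-3, c=M2/2=2715/1876, d=(M3−M2)/(6·2)=535/1608, b=Δ2−h2·(2M2+M3)/6=-10483/2814
seg 3: a=-2, c=M3/2=1615/469, d=(M4−M3)/(6·1)=-3517/1407, b=Δ3−h3·(2M3+M4)/6=8521/1407
seg 4: a=5, c=M4/2=-1902/469, d=(M5−M4)/(6·3)=634/1407, b=Δ4−h4·(2M4+M5)/6=7660/1407
t_q=7/2 → seg 2, τ=1/2; S=-3+-10483/2814·τ+2715/1876·τ²+535/1608·τ³=-133849/30016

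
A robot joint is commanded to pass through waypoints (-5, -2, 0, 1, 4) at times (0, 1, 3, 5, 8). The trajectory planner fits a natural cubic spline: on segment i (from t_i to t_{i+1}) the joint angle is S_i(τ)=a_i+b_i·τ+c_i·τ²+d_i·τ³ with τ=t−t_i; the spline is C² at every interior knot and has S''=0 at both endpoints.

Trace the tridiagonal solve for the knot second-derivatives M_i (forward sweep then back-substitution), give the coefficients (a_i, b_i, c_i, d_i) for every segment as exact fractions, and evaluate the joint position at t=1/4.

Δ: Δ0=3, Δ1=1, Δ2=1/2, Δ3=1
row 1: diag=6, rhs=-12; c'=1/3, d'=-2
row 2: denom=8−2·1/3=22/3; d'=(-3−2·-2)/(22/3)=3/22
row 3: denom=10−2·3/11=104/11; d'=(3−2·3/22)/(104/11)=15/52
back: M3=15/52
back: M2=3/22−3/11·15/52=3/52
back: M1=-2−1/3·3/52=-105/52
M: M0=0, M1=-105/52, M2=3/52, M3=15/52, M4=0
seg 0: a=-5, c=M0/2=0, d=(M1−M0)/(6·1)=-35/104, b=Δ0−h0·(2M0+M1)/6=347/104
seg 1: a=-2, c=M1/2=-105/104, d=(M2−M1)/(6·2)=9/52, b=Δ1−h1·(2M1+M2)/6=121/52
seg 2: a=0, c=M2/2=3/104, d=(M3−M2)/(6·2)=1/52, b=Δ2−h2·(2M2+M3)/6=19/52
seg 3: a=1, c=M3/2=15/104, d=(M4−M3)/(6·3)=-5/312, b=Δ3−h3·(2M3+M4)/6=37/52
t_q=1/4 → seg 0, τ=1/4; S=-5+347/104·τ+0·τ²+-35/104·τ³=-27763/6656

  seg 0: a=-5 b=347/104 c=0 d=-35/104
  seg 1: a=-2 b=121/52 c=-105/104 d=9/52
  seg 2: a=0 b=19/52 c=3/104 d=1/52
  seg 3: a=1 b=37/52 c=15/104 d=-5/312
S(1/4) = -27763/6656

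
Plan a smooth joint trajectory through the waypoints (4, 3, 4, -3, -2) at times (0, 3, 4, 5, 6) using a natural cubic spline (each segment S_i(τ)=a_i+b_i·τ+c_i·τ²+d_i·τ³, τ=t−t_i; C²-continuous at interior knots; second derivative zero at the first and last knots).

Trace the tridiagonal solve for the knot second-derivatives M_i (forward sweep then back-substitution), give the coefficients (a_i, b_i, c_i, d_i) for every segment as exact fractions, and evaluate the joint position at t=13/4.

  seg 0: a=4 b=-164/87 c=0 d=5/29
  seg 1: a=3 b=241/87 c=45/29 d=-289/87
  seg 2: a=4 b=-356/87 c=-244/29 d=479/87
  seg 3: a=-3 b=-383/87 c=235/29 d=-235/87
S(13/4) = 6937/1856

Δ: Δ0=-1/3, Δ1=1, Δ2=-7, Δ3=1
row 1: diag=8, rhs=8; c'=1/8, d'=1
row 2: denom=4−1·1/8=31/8; d'=(-48−1·1)/(31/8)=-392/31
row 3: denom=4−1·8/31=116/31; d'=(48−1·-392/31)/(116/31)=470/29
back: M3=470/29
back: M2=-392/31−8/31·470/29=-488/29
back: M1=1−1/8·-488/29=90/29
M: M0=0, M1=90/29, M2=-488/29, M3=470/29, M4=0
seg 0: a=4, c=M0/2=0, d=(M1−M0)/(6·3)=5/29, b=Δ0−h0·(2M0+M1)/6=-164/87
seg 1: a=3, c=M1/2=45/29, d=(M2−M1)/(6·1)=-289/87, b=Δ1−h1·(2M1+M2)/6=241/87
seg 2: a=4, c=M2/2=-244/29, d=(M3−M2)/(6·1)=479/87, b=Δ2−h2·(2M2+M3)/6=-356/87
seg 3: a=-3, c=M3/2=235/29, d=(M4−M3)/(6·1)=-235/87, b=Δ3−h3·(2M3+M4)/6=-383/87
t_q=13/4 → seg 1, τ=1/4; S=3+241/87·τ+45/29·τ²+-289/87·τ³=6937/1856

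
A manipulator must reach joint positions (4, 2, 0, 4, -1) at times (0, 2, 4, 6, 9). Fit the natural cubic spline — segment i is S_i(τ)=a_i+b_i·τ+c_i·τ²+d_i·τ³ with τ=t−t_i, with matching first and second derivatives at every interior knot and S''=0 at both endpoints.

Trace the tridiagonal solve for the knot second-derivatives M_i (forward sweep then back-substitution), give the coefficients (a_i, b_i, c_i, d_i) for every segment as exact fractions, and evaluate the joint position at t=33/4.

  seg 0: a=4 b=-157/213 c=0 d=-14/213
  seg 1: a=2 b=-325/213 c=-28/71 d=70/213
  seg 2: a=0 b=179/213 c=112/71 d=-425/852
  seg 3: a=4 b=248/213 c=-201/142 d=67/426
S(33/4) = 11317/9088

Δ: Δ0=-1, Δ1=-1, Δ2=2, Δ3=-5/3
row 1: diag=8, rhs=0; c'=1/4, d'=0
row 2: denom=8−2·1/4=15/2; d'=(18−2·0)/(15/2)=12/5
row 3: denom=10−2·4/15=142/15; d'=(-22−2·12/5)/(142/15)=-201/71
back: M3=-201/71
back: M2=12/5−4/15·-201/71=224/71
back: M1=0−1/4·224/71=-56/71
M: M0=0, M1=-56/71, M2=224/71, M3=-201/71, M4=0
seg 0: a=4, c=M0/2=0, d=(M1−M0)/(6·2)=-14/213, b=Δ0−h0·(2M0+M1)/6=-157/213
seg 1: a=2, c=M1/2=-28/71, d=(M2−M1)/(6·2)=70/213, b=Δ1−h1·(2M1+M2)/6=-325/213
seg 2: a=0, c=M2/2=112/71, d=(M3−M2)/(6·2)=-425/852, b=Δ2−h2·(2M2+M3)/6=179/213
seg 3: a=4, c=M3/2=-201/142, d=(M4−M3)/(6·3)=67/426, b=Δ3−h3·(2M3+M4)/6=248/213
t_q=33/4 → seg 3, τ=9/4; S=4+248/213·τ+-201/142·τ²+67/426·τ³=11317/9088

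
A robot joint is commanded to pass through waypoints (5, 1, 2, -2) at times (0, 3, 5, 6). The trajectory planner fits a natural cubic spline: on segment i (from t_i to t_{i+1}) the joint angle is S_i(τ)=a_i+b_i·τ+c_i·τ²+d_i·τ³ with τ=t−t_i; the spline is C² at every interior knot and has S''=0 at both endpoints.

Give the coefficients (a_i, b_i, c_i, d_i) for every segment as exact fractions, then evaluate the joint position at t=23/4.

  seg 0: a=5 b=-101/42 c=0 d=5/42
  seg 1: a=1 b=17/21 c=15/14 d=-103/168
  seg 2: a=2 b=-95/42 c=-73/28 d=73/84
S(23/4) = -1427/1792

Δ: Δ0=-4/3, Δ1=1/2, Δ2=-4
row 1: diag=10, rhs=11; c'=1/5, d'=11/10
row 2: denom=6−2·1/5=28/5; d'=(-27−2·11/10)/(28/5)=-73/14
back: M2=-73/14
back: M1=11/10−1/5·-73/14=15/7
M: M0=0, M1=15/7, M2=-73/14, M3=0
seg 0: a=5, c=M0/2=0, d=(M1−M0)/(6·3)=5/42, b=Δ0−h0·(2M0+M1)/6=-101/42
seg 1: a=1, c=M1/2=15/14, d=(M2−M1)/(6·2)=-103/168, b=Δ1−h1·(2M1+M2)/6=17/21
seg 2: a=2, c=M2/2=-73/28, d=(M3−M2)/(6·1)=73/84, b=Δ2−h2·(2M2+M3)/6=-95/42
t_q=23/4 → seg 2, τ=3/4; S=2+-95/42·τ+-73/28·τ²+73/84·τ³=-1427/1792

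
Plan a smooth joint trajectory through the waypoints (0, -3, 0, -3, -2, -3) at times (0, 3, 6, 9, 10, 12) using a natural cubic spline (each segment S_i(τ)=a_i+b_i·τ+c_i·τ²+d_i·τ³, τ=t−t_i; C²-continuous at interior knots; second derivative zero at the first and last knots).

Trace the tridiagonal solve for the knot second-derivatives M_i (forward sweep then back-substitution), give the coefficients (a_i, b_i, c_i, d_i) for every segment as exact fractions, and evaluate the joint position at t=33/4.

Δ: Δ0=-1, Δ1=1, Δ2=-1, Δ3=1, Δ4=-1/2
row 1: diag=12, rhs=12; c'=1/4, d'=1
row 2: denom=12−3·1/4=45/4; d'=(-12−3·1)/(45/4)=-4/3
row 3: denom=8−3·4/15=36/5; d'=(12−3·-4/3)/(36/5)=20/9
row 4: denom=6−1·5/36=211/36; d'=(-9−1·20/9)/(211/36)=-404/211
back: M4=-404/211
back: M3=20/9−5/36·-404/211=525/211
back: M2=-4/3−4/15·525/211=-1264/633
back: M1=1−1/4·-1264/633=949/633
M: M0=0, M1=949/633, M2=-1264/633, M3=525/211, M4=-404/211, M5=0
seg 0: a=0, c=M0/2=0, d=(M1−M0)/(6·3)=949/11394, b=Δ0−h0·(2M0+M1)/6=-2215/1266
seg 1: a=-3, c=M1/2=949/1266, d=(M2−M1)/(6·3)=-2213/11394, b=Δ1−h1·(2M1+M2)/6=316/633
seg 2: a=0, c=M2/2=-632/633, d=(M3−M2)/(6·3)=2839/11394, b=Δ2−h2·(2M2+M3)/6=-313/1266
seg 3: a=-3, c=M3/2=525/422, d=(M4−M3)/(6·1)=-929/1266, b=Δ3−h3·(2M3+M4)/6=310/633
seg 4: a=-2, c=M4/2=-202/211, d=(M5−M4)/(6·2)=101/633, b=Δ4−h4·(2M4+M5)/6=983/1266
t_q=33/4 → seg 2, τ=9/4; S=0+-313/1266·τ+-632/633·τ²+2839/11394·τ³=-74883/27008

  seg 0: a=0 b=-2215/1266 c=0 d=949/11394
  seg 1: a=-3 b=316/633 c=949/1266 d=-2213/11394
  seg 2: a=0 b=-313/1266 c=-632/633 d=2839/11394
  seg 3: a=-3 b=310/633 c=525/422 d=-929/1266
  seg 4: a=-2 b=983/1266 c=-202/211 d=101/633
S(33/4) = -74883/27008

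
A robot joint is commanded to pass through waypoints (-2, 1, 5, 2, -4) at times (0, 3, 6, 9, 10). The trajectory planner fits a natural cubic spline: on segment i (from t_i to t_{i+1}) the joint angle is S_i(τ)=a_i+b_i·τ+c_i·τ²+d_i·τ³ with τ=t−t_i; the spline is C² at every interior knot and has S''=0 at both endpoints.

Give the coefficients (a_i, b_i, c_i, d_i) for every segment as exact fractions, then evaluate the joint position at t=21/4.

  seg 0: a=-2 b=71/81 c=0 d=10/729
  seg 1: a=1 b=101/81 c=10/81 d=-23/729
  seg 2: a=5 b=92/81 c=-13/81 d=-134/729
  seg 3: a=2 b=-388/81 c=-49/27 d=49/81
S(21/4) = 2345/576

Δ: Δ0=1, Δ1=4/3, Δ2=-1, Δ3=-6
row 1: diag=12, rhs=2; c'=1/4, d'=1/6
row 2: denom=12−3·1/4=45/4; d'=(-14−3·1/6)/(45/4)=-58/45
row 3: denom=8−3·4/15=36/5; d'=(-30−3·-58/45)/(36/5)=-98/27
back: M3=-98/27
back: M2=-58/45−4/15·-98/27=-26/81
back: M1=1/6−1/4·-26/81=20/81
M: M0=0, M1=20/81, M2=-26/81, M3=-98/27, M4=0
seg 0: a=-2, c=M0/2=0, d=(M1−M0)/(6·3)=10/729, b=Δ0−h0·(2M0+M1)/6=71/81
seg 1: a=1, c=M1/2=10/81, d=(M2−M1)/(6·3)=-23/729, b=Δ1−h1·(2M1+M2)/6=101/81
seg 2: a=5, c=M2/2=-13/81, d=(M3−M2)/(6·3)=-134/729, b=Δ2−h2·(2M2+M3)/6=92/81
seg 3: a=2, c=M3/2=-49/27, d=(M4−M3)/(6·1)=49/81, b=Δ3−h3·(2M3+M4)/6=-388/81
t_q=21/4 → seg 1, τ=9/4; S=1+101/81·τ+10/81·τ²+-23/729·τ³=2345/576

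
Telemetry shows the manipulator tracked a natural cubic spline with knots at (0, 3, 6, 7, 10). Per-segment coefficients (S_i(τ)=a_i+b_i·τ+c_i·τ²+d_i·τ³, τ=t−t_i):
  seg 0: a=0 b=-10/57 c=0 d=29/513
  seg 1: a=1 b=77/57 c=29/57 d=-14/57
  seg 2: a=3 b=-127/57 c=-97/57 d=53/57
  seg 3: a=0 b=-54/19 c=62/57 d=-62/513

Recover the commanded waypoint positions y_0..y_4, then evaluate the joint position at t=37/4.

y_0=0 y_1=1 y_2=3 y_3=0 y_4=-2
S(37/4) = -1377/608

y_0 = S_0(0) = a_0 = 0
y_1 = S_1(0) = a_1 = 1
y_2 = S_2(0) = a_2 = 3
y_3 = S_3(0) = a_3 = 0
y_4 = S_3(3) = -2
t_q=37/4 is in segment 3 (τ=9/4); S_3(τ)=-1377/608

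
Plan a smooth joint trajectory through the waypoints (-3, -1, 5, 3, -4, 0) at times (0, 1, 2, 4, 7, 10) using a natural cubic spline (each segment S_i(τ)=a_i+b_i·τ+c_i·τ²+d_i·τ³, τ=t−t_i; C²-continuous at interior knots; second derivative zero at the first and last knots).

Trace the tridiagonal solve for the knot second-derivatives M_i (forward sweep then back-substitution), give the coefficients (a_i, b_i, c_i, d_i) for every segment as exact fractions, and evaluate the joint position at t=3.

Δ: Δ0=2, Δ1=6, Δ2=-1, Δ3=-7/3, Δ4=4/3
row 1: diag=4, rhs=24; c'=1/4, d'=6
row 2: denom=6−1·1/4=23/4; d'=(-42−1·6)/(23/4)=-192/23
row 3: denom=10−2·8/23=214/23; d'=(-8−2·-192/23)/(214/23)=100/107
row 4: denom=12−3·69/214=2361/214; d'=(22−3·100/107)/(2361/214)=4108/2361
back: M4=4108/2361
back: M3=100/107−69/214·4108/2361=294/787
back: M2=-192/23−8/23·294/787=-6672/787
back: M1=6−1/4·-6672/787=6390/787
M: M0=0, M1=6390/787, M2=-6672/787, M3=294/787, M4=4108/2361, M5=0
seg 0: a=-3, c=M0/2=0, d=(M1−M0)/(6·1)=1065/787, b=Δ0−h0·(2M0+M1)/6=509/787
seg 1: a=-1, c=M1/2=3195/787, d=(M2−M1)/(6·1)=-2177/787, b=Δ1−h1·(2M1+M2)/6=3704/787
seg 2: a=5, c=M2/2=-3336/787, d=(M3−M2)/(6·2)=1161/1574, b=Δ2−h2·(2M2+M3)/6=3563/787
seg 3: a=3, c=M3/2=147/787, d=(M4−M3)/(6·3)=1613/21249, b=Δ3−h3·(2M3+M4)/6=-2815/787
seg 4: a=-4, c=M4/2=2054/2361, d=(M5−M4)/(6·3)=-2054/21249, b=Δ4−h4·(2M4+M5)/6=-320/787
t_q=3 → seg 2, τ=1; S=5+3563/787·τ+-3336/787·τ²+1161/1574·τ³=9485/1574

  seg 0: a=-3 b=509/787 c=0 d=1065/787
  seg 1: a=-1 b=3704/787 c=3195/787 d=-2177/787
  seg 2: a=5 b=3563/787 c=-3336/787 d=1161/1574
  seg 3: a=3 b=-2815/787 c=147/787 d=1613/21249
  seg 4: a=-4 b=-320/787 c=2054/2361 d=-2054/21249
S(3) = 9485/1574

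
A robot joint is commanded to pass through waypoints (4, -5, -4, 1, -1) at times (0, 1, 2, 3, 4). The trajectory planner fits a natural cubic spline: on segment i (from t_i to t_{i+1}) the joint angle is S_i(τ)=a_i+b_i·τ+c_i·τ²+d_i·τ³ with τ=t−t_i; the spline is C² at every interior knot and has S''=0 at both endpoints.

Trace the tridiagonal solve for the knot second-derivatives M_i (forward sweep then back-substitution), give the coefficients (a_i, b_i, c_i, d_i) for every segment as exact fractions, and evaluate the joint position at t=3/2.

  seg 0: a=4 b=-631/56 c=0 d=127/56
  seg 1: a=-5 b=-125/28 c=381/56 d=-75/56
  seg 2: a=-4 b=41/8 c=39/14 d=-163/56
  seg 3: a=1 b=55/28 c=-333/56 d=111/56
S(3/2) = -2553/448

Δ: Δ0=-9, Δ1=1, Δ2=5, Δ3=-2
row 1: diag=4, rhs=60; c'=1/4, d'=15
row 2: denom=4−1·1/4=15/4; d'=(24−1·15)/(15/4)=12/5
row 3: denom=4−1·4/15=56/15; d'=(-42−1·12/5)/(56/15)=-333/28
back: M3=-333/28
back: M2=12/5−4/15·-333/28=39/7
back: M1=15−1/4·39/7=381/28
M: M0=0, M1=381/28, M2=39/7, M3=-333/28, M4=0
seg 0: a=4, c=M0/2=0, d=(M1−M0)/(6·1)=127/56, b=Δ0−h0·(2M0+M1)/6=-631/56
seg 1: a=-5, c=M1/2=381/56, d=(M2−M1)/(6·1)=-75/56, b=Δ1−h1·(2M1+M2)/6=-125/28
seg 2: a=-4, c=M2/2=39/14, d=(M3−M2)/(6·1)=-163/56, b=Δ2−h2·(2M2+M3)/6=41/8
seg 3: a=1, c=M3/2=-333/56, d=(M4−M3)/(6·1)=111/56, b=Δ3−h3·(2M3+M4)/6=55/28
t_q=3/2 → seg 1, τ=1/2; S=-5+-125/28·τ+381/56·τ²+-75/56·τ³=-2553/448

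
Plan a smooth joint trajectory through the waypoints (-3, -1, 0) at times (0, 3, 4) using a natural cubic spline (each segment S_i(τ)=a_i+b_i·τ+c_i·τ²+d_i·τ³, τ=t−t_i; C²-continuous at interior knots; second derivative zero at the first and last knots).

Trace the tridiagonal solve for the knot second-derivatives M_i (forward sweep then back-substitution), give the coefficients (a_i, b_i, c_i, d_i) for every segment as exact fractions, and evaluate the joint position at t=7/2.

  seg 0: a=-3 b=13/24 c=0 d=1/72
  seg 1: a=-1 b=11/12 c=1/8 d=-1/24
S(7/2) = -33/64

Δ: Δ0=2/3, Δ1=1
row 1: diag=8, rhs=2; c'=1/8, d'=1/4
back: M1=1/4
M: M0=0, M1=1/4, M2=0
seg 0: a=-3, c=M0/2=0, d=(M1−M0)/(6·3)=1/72, b=Δ0−h0·(2M0+M1)/6=13/24
seg 1: a=-1, c=M1/2=1/8, d=(M2−M1)/(6·1)=-1/24, b=Δ1−h1·(2M1+M2)/6=11/12
t_q=7/2 → seg 1, τ=1/2; S=-1+11/12·τ+1/8·τ²+-1/24·τ³=-33/64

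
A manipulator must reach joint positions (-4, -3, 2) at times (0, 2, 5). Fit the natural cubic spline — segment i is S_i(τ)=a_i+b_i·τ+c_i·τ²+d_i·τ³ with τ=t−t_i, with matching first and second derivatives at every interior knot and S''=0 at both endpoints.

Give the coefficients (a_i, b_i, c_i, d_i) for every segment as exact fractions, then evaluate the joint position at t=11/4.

  seg 0: a=-4 b=4/15 c=0 d=7/120
  seg 1: a=-3 b=29/30 c=7/20 d=-7/180
S(11/4) = -2681/1280

Δ: Δ0=1/2, Δ1=5/3
row 1: diag=10, rhs=7; c'=3/10, d'=7/10
back: M1=7/10
M: M0=0, M1=7/10, M2=0
seg 0: a=-4, c=M0/2=0, d=(M1−M0)/(6·2)=7/120, b=Δ0−h0·(2M0+M1)/6=4/15
seg 1: a=-3, c=M1/2=7/20, d=(M2−M1)/(6·3)=-7/180, b=Δ1−h1·(2M1+M2)/6=29/30
t_q=11/4 → seg 1, τ=3/4; S=-3+29/30·τ+7/20·τ²+-7/180·τ³=-2681/1280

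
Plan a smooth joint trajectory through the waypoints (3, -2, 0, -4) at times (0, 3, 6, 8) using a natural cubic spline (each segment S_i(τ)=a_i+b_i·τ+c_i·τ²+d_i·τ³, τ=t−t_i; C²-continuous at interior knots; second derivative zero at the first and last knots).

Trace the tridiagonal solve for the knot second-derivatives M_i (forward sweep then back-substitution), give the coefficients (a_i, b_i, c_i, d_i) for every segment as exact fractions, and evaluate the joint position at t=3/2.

Δ: Δ0=-5/3, Δ1=2/3, Δ2=-2
row 1: diag=12, rhs=14; c'=1/4, d'=7/6
row 2: denom=10−3·1/4=37/4; d'=(-16−3·7/6)/(37/4)=-78/37
back: M2=-78/37
back: M1=7/6−1/4·-78/37=188/111
M: M0=0, M1=188/111, M2=-78/37, M3=0
seg 0: a=3, c=M0/2=0, d=(M1−M0)/(6·3)=94/999, b=Δ0−h0·(2M0+M1)/6=-93/37
seg 1: a=-2, c=M1/2=94/111, d=(M2−M1)/(6·3)=-211/999, b=Δ1−h1·(2M1+M2)/6=1/37
seg 2: a=0, c=M2/2=-39/37, d=(M3−M2)/(6·2)=13/74, b=Δ2−h2·(2M2+M3)/6=-22/37
t_q=3/2 → seg 0, τ=3/2; S=3+-93/37·τ+0·τ²+94/999·τ³=-67/148

  seg 0: a=3 b=-93/37 c=0 d=94/999
  seg 1: a=-2 b=1/37 c=94/111 d=-211/999
  seg 2: a=0 b=-22/37 c=-39/37 d=13/74
S(3/2) = -67/148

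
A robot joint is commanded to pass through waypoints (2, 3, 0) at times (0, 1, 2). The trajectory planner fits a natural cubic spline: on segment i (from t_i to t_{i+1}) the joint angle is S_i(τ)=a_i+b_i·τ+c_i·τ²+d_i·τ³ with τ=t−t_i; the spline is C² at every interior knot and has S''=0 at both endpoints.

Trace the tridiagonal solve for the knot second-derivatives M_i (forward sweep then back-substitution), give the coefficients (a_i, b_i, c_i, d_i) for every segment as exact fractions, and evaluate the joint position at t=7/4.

Δ: Δ0=1, Δ1=-3
row 1: diag=4, rhs=-24; c'=1/4, d'=-6
back: M1=-6
M: M0=0, M1=-6, M2=0
seg 0: a=2, c=M0/2=0, d=(M1−M0)/(6·1)=-1, b=Δ0−h0·(2M0+M1)/6=2
seg 1: a=3, c=M1/2=-3, d=(M2−M1)/(6·1)=1, b=Δ1−h1·(2M1+M2)/6=-1
t_q=7/4 → seg 1, τ=3/4; S=3+-1·τ+-3·τ²+1·τ³=63/64

  seg 0: a=2 b=2 c=0 d=-1
  seg 1: a=3 b=-1 c=-3 d=1
S(7/4) = 63/64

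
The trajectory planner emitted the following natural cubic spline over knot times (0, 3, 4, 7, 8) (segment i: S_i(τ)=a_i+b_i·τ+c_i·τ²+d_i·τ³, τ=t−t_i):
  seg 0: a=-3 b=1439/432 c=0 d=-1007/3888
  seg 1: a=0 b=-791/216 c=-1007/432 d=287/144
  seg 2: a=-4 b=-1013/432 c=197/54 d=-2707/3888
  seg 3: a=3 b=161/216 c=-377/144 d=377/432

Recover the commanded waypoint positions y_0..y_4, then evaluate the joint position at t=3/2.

y_0 = S_0(0) = a_0 = -3
y_1 = S_1(0) = a_1 = 0
y_2 = S_2(0) = a_2 = -4
y_3 = S_3(0) = a_3 = 3
y_4 = S_3(1) = 2
t_q=3/2 is in segment 0 (τ=3/2); S_0(τ)=431/384

y_0=-3 y_1=0 y_2=-4 y_3=3 y_4=2
S(3/2) = 431/384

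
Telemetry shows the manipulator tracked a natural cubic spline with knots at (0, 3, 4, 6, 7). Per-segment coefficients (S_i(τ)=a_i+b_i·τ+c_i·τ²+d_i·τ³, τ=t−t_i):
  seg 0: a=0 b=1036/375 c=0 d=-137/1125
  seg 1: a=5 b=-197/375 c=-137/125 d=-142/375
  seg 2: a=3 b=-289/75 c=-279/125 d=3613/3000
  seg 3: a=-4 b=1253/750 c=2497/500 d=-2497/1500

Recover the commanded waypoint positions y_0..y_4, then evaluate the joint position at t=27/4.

y_0=0 y_1=5 y_2=3 y_3=-4 y_4=1
S(27/4) = -4097/6400

y_0 = S_0(0) = a_0 = 0
y_1 = S_1(0) = a_1 = 5
y_2 = S_2(0) = a_2 = 3
y_3 = S_3(0) = a_3 = -4
y_4 = S_3(1) = 1
t_q=27/4 is in segment 3 (τ=3/4); S_3(τ)=-4097/6400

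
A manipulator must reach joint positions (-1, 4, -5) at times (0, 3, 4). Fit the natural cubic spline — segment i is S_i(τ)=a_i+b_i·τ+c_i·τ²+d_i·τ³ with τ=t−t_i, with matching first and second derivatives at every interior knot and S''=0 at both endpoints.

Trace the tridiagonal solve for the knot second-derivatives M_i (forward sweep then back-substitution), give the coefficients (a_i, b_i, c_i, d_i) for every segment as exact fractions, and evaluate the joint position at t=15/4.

  seg 0: a=-1 b=17/3 c=0 d=-4/9
  seg 1: a=4 b=-19/3 c=-4 d=4/3
S(15/4) = -39/16

Δ: Δ0=5/3, Δ1=-9
row 1: diag=8, rhs=-64; c'=1/8, d'=-8
back: M1=-8
M: M0=0, M1=-8, M2=0
seg 0: a=-1, c=M0/2=0, d=(M1−M0)/(6·3)=-4/9, b=Δ0−h0·(2M0+M1)/6=17/3
seg 1: a=4, c=M1/2=-4, d=(M2−M1)/(6·1)=4/3, b=Δ1−h1·(2M1+M2)/6=-19/3
t_q=15/4 → seg 1, τ=3/4; S=4+-19/3·τ+-4·τ²+4/3·τ³=-39/16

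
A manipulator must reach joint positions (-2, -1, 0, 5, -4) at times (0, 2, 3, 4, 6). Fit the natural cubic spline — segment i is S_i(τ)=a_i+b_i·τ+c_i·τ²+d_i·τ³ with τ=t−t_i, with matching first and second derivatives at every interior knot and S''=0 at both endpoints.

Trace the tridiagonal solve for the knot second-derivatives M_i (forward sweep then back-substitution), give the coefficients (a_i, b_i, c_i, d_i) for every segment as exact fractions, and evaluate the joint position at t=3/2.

  seg 0: a=-2 b=5/6 c=0 d=-1/12
  seg 1: a=-1 b=-1/6 c=-1/2 d=5/3
  seg 2: a=0 b=23/6 c=9/2 d=-10/3
  seg 3: a=5 b=17/6 c=-11/2 d=11/12
S(3/2) = -33/32

Δ: Δ0=1/2, Δ1=1, Δ2=5, Δ3=-9/2
row 1: diag=6, rhs=3; c'=1/6, d'=1/2
row 2: denom=4−1·1/6=23/6; d'=(24−1·1/2)/(23/6)=141/23
row 3: denom=6−1·6/23=132/23; d'=(-57−1·141/23)/(132/23)=-11
back: M3=-11
back: M2=141/23−6/23·-11=9
back: M1=1/2−1/6·9=-1
M: M0=0, M1=-1, M2=9, M3=-11, M4=0
seg 0: a=-2, c=M0/2=0, d=(M1−M0)/(6·2)=-1/12, b=Δ0−h0·(2M0+M1)/6=5/6
seg 1: a=-1, c=M1/2=-1/2, d=(M2−M1)/(6·1)=5/3, b=Δ1−h1·(2M1+M2)/6=-1/6
seg 2: a=0, c=M2/2=9/2, d=(M3−M2)/(6·1)=-10/3, b=Δ2−h2·(2M2+M3)/6=23/6
seg 3: a=5, c=M3/2=-11/2, d=(M4−M3)/(6·2)=11/12, b=Δ3−h3·(2M3+M4)/6=17/6
t_q=3/2 → seg 0, τ=3/2; S=-2+5/6·τ+0·τ²+-1/12·τ³=-33/32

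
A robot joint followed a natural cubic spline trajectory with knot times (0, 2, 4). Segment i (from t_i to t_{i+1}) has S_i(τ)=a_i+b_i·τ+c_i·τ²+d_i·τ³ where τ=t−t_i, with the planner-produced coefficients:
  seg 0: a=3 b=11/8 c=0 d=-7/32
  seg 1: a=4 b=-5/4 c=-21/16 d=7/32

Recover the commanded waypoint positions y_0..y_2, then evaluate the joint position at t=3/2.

y_0=3 y_1=4 y_2=-2
S(3/2) = 1107/256

y_0 = S_0(0) = a_0 = 3
y_1 = S_1(0) = a_1 = 4
y_2 = S_1(2) = -2
t_q=3/2 is in segment 0 (τ=3/2); S_0(τ)=1107/256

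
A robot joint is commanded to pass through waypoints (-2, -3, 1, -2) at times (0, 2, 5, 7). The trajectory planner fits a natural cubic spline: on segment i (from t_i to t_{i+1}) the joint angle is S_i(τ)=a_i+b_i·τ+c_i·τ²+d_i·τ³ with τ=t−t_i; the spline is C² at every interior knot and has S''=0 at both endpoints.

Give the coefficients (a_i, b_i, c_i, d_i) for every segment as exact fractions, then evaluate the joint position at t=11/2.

  seg 0: a=-2 b=-85/78 c=0 d=23/156
  seg 1: a=-3 b=53/78 c=23/26 d=-2/9
  seg 2: a=1 b=-1/78 c=-29/26 d=29/156
S(11/2) = 307/416

Δ: Δ0=-1/2, Δ1=4/3, Δ2=-3/2
row 1: diag=10, rhs=11; c'=3/10, d'=11/10
row 2: denom=10−3·3/10=91/10; d'=(-17−3·11/10)/(91/10)=-29/13
back: M2=-29/13
back: M1=11/10−3/10·-29/13=23/13
M: M0=0, M1=23/13, M2=-29/13, M3=0
seg 0: a=-2, c=M0/2=0, d=(M1−M0)/(6·2)=23/156, b=Δ0−h0·(2M0+M1)/6=-85/78
seg 1: a=-3, c=M1/2=23/26, d=(M2−M1)/(6·3)=-2/9, b=Δ1−h1·(2M1+M2)/6=53/78
seg 2: a=1, c=M2/2=-29/26, d=(M3−M2)/(6·2)=29/156, b=Δ2−h2·(2M2+M3)/6=-1/78
t_q=11/2 → seg 2, τ=1/2; S=1+-1/78·τ+-29/26·τ²+29/156·τ³=307/416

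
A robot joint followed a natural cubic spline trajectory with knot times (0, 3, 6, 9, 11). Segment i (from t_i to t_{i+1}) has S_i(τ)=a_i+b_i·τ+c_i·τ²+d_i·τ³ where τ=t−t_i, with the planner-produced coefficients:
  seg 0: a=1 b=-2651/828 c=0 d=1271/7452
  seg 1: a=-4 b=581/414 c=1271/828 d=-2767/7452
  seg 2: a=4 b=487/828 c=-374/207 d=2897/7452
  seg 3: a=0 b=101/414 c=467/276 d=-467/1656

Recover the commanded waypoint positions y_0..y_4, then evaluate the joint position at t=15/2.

y_0=1 y_1=-4 y_2=4 y_3=0 y_4=5
S(15/2) = 1567/736

y_0 = S_0(0) = a_0 = 1
y_1 = S_1(0) = a_1 = -4
y_2 = S_2(0) = a_2 = 4
y_3 = S_3(0) = a_3 = 0
y_4 = S_3(2) = 5
t_q=15/2 is in segment 2 (τ=3/2); S_2(τ)=1567/736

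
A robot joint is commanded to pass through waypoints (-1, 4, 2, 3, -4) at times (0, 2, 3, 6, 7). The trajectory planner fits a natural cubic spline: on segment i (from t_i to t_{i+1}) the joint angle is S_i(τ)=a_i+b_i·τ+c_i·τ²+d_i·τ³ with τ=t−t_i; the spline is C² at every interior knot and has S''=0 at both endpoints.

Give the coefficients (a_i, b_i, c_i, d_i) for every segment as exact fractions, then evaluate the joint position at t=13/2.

Δ: Δ0=5/2, Δ1=-2, Δ2=1/3, Δ3=-7
row 1: diag=6, rhs=-27; c'=1/6, d'=-9/2
row 2: denom=8−1·1/6=47/6; d'=(14−1·-9/2)/(47/6)=111/47
row 3: denom=8−3·18/47=322/47; d'=(-44−3·111/47)/(322/47)=-343/46
back: M3=-343/46
back: M2=111/47−18/47·-343/46=120/23
back: M1=-9/2−1/6·120/23=-247/46
M: M0=0, M1=-247/46, M2=120/23, M3=-343/46, M4=0
seg 0: a=-1, c=M0/2=0, d=(M1−M0)/(6·2)=-247/552, b=Δ0−h0·(2M0+M1)/6=296/69
seg 1: a=4, c=M1/2=-247/92, d=(M2−M1)/(6·1)=487/276, b=Δ1−h1·(2M1+M2)/6=-149/138
seg 2: a=2, c=M2/2=60/23, d=(M3−M2)/(6·3)=-583/828, b=Δ2−h2·(2M2+M3)/6=-319/276
seg 3: a=3, c=M3/2=-343/92, d=(M4−M3)/(6·1)=343/276, b=Δ3−h3·(2M3+M4)/6=-623/138
t_q=13/2 → seg 3, τ=1/2; S=3+-623/138·τ+-343/92·τ²+343/276·τ³=-25/736

  seg 0: a=-1 b=296/69 c=0 d=-247/552
  seg 1: a=4 b=-149/138 c=-247/92 d=487/276
  seg 2: a=2 b=-319/276 c=60/23 d=-583/828
  seg 3: a=3 b=-623/138 c=-343/92 d=343/276
S(13/2) = -25/736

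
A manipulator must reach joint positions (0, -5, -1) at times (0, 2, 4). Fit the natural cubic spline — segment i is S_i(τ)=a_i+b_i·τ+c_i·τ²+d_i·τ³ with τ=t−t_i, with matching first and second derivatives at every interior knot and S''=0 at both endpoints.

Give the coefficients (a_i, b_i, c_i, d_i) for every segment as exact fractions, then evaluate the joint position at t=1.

Δ: Δ0=-5/2, Δ1=2
row 1: diag=8, rhs=27; c'=1/4, d'=27/8
back: M1=27/8
M: M0=0, M1=27/8, M2=0
seg 0: a=0, c=M0/2=0, d=(M1−M0)/(6·2)=9/32, b=Δ0−h0·(2M0+M1)/6=-29/8
seg 1: a=-5, c=M1/2=27/16, d=(M2−M1)/(6·2)=-9/32, b=Δ1−h1·(2M1+M2)/6=-1/4
t_q=1 → seg 0, τ=1; S=0+-29/8·τ+0·τ²+9/32·τ³=-107/32

  seg 0: a=0 b=-29/8 c=0 d=9/32
  seg 1: a=-5 b=-1/4 c=27/16 d=-9/32
S(1) = -107/32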